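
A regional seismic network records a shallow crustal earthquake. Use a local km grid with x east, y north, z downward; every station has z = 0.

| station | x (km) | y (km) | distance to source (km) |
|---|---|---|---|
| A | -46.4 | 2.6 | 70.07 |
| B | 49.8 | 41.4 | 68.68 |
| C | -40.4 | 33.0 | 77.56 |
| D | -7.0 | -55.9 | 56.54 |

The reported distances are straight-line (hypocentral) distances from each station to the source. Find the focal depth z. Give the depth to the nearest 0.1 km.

27.1 km

Each station gives a sphere (x−x_i)² + (y−y_i)² + z² = d_i² (stations at z=0).
Subtracting the A sphere from B and C: z² cancels, leaving linear equations in x and y:
192.4 x + 77.6 y = 2227.14
12.0 x + 60.8 y = -544.31
Solving: x ≈ 16.500, y ≈ -12.209 km (keep extra digits for the depth step; rounded: 16.5, -12.2).
Then from the A sphere: z² = 70.07² − (x + 46.4)² − (y − 2.6)² with x = 16.500, y = -12.209, so z ≈ 27.094 ≈ 27.1 km.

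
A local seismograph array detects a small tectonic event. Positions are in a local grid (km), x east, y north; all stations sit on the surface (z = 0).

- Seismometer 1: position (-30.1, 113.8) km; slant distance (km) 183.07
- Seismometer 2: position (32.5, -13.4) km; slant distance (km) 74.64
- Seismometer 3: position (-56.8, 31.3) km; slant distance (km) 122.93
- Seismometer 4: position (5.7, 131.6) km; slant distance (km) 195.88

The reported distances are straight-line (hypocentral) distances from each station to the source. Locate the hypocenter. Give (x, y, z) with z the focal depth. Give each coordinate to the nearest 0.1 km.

(8.8, -55.9, 56.6)

Each station gives a sphere (x−x_i)² + (y−y_i)² + z² = d_i² (stations at z=0).
Subtracting the Seismometer 1 sphere from Seismometer 2 and Seismometer 3: z² cancels, leaving linear equations in x and y:
125.2 x − 254.4 y = 15322.86
-53.4 x − 165.0 y = 8752.32
Solving: x ≈ 8.810, y ≈ -55.896 km (keep extra digits for the depth step; rounded: 8.8, -55.9).
Then from the Seismometer 1 sphere: z² = 183.07² − (x + 30.1)² − (y − 113.8)² with x = 8.810, y = -55.896, so z ≈ 56.603 ≈ 56.6 km.
Check against Seismometer 4 (with the unrounded solution): distance 195.88 ≈ 195.88 km. ✓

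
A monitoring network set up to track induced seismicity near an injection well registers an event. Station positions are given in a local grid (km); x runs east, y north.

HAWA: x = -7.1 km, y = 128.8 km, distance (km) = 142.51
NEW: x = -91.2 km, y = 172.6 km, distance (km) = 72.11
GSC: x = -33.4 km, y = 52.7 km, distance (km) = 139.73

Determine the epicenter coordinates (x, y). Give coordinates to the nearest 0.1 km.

Circle about each station: (x + 7.1)² + (y − 128.8)² = 142.51²; (x + 91.2)² + (y − 172.6)² = 72.11²; (x + 33.4)² + (y − 52.7)² = 139.73².
Subtracting pairs of circle equations eliminates x²+y² and gives linear equations (the radical axes):
-168.2 x + 87.6 y = 36577.60
-52.6 x − 152.2 y = -11962.37
Solving the 2×2 system: x ≈ -149.6, y ≈ 130.3 km.

(-149.6, 130.3)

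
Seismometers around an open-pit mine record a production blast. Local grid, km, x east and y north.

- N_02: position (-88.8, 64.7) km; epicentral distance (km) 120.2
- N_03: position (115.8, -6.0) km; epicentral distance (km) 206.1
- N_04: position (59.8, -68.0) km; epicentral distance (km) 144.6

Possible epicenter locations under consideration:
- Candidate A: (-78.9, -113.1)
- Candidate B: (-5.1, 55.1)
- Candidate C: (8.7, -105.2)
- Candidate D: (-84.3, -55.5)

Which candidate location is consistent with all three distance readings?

Candidate D

For each candidate, compare |candidate − station| to the reported distance:
Candidate A: residuals N_02 57.9, N_03 16.1, N_04 1.2 → max 57.9 km
Candidate B: residuals N_02 36.0, N_03 70.6, N_04 5.4 → max 70.6 km
Candidate C: residuals N_02 75.7, N_03 60.1, N_04 81.4 → max 81.4 km
Candidate D: residuals N_02 0.1, N_03 0.0, N_04 0.0 → max 0.1 km
Only Candidate D has all residuals ≈ 0.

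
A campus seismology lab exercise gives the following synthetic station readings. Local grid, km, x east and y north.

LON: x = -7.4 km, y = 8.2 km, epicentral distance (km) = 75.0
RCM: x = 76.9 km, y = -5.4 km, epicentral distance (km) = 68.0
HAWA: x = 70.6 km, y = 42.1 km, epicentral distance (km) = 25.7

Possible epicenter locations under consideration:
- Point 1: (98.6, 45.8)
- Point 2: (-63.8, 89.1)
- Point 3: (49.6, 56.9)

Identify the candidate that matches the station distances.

For each candidate, compare |candidate − station| to the reported distance:
Point 1: residuals LON 37.5, RCM 12.4, HAWA 2.5 → max 37.5 km
Point 2: residuals LON 23.6, RCM 101.5, HAWA 116.7 → max 116.7 km
Point 3: residuals LON 0.0, RCM 0.0, HAWA 0.0 → max 0.0 km
Only Point 3 has all residuals ≈ 0.

Point 3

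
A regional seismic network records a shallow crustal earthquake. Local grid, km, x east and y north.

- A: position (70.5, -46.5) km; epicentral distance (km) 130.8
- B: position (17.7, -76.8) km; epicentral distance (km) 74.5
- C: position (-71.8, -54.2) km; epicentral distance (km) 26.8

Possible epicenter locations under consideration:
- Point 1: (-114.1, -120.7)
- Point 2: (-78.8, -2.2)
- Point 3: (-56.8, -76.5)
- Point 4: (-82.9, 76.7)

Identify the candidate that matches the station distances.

Point 3

For each candidate, compare |candidate − station| to the reported distance:
Point 1: residuals A 68.2, B 64.4, C 52.0 → max 68.2 km
Point 2: residuals A 24.9, B 47.5, C 25.7 → max 47.5 km
Point 3: residuals A 0.0, B 0.0, C 0.1 → max 0.1 km
Point 4: residuals A 65.9, B 109.0, C 104.6 → max 109.0 km
Only Point 3 has all residuals ≈ 0.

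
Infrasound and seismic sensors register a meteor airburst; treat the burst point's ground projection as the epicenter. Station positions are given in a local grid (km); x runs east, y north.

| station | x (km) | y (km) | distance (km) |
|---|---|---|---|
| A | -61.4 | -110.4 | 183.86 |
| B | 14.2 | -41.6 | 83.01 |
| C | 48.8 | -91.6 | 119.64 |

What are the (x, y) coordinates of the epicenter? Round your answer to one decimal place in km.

Circle about each station: (x + 61.4)² + (y + 110.4)² = 183.86²; (x − 14.2)² + (y + 41.6)² = 83.01²; (x − 48.8)² + (y + 91.6)² = 119.64².
Subtracting pairs of circle equations eliminates x²+y² and gives linear equations (the radical axes):
151.2 x + 137.6 y = 12887.92
220.4 x + 37.6 y = 14304.65
Solving the 2×2 system: x ≈ 60.2, y ≈ 27.5 km.
Check against A (with the unrounded x, y): √((x + 61.4)²+(y + 110.4)²) = 183.86 ≈ 183.86 km. ✓

(60.2, 27.5)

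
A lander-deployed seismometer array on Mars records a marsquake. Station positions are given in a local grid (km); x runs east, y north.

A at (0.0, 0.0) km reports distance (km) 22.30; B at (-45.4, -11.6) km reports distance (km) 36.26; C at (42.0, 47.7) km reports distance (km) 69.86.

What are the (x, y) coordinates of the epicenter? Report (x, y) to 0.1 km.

Circle about each station: x² + y² = 22.30²; (x + 45.4)² + (y + 11.6)² = 36.26²; (x − 42.0)² + (y − 47.7)² = 69.86².
Subtracting the A equation from the B and C equations removes the quadratic terms:
-90.8 x − 23.2 y = 1378.22
84.0 x + 95.4 y = -343.84
Solving the 2×2 system: x ≈ -18.4, y ≈ 12.6 km.

(-18.4, 12.6)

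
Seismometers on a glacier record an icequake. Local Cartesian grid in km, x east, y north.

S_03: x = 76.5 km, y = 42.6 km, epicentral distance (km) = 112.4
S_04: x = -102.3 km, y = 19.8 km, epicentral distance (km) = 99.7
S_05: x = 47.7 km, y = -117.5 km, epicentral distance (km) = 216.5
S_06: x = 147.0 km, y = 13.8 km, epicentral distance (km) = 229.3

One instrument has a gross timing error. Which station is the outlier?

S_06

Solve using three stations at a time. Using S_03, S_04, S_05 (subtract circle equations pairwise → linear system) gives (x, y) ≈ (-27.4, 85.6).
Distances from that point to each station vs reported:
  S_03: calculated 112.4 vs reported 112.4 → residual 0.0 km
  S_04: calculated 99.7 vs reported 99.7 → residual 0.0 km
  S_05: calculated 216.5 vs reported 216.5 → residual 0.0 km
  S_06: calculated 188.6 vs reported 229.3 → residual 40.7 km
S_03, S_04, S_05 are mutually consistent (residuals ≈ 0); S_06 is off by 40.7 km.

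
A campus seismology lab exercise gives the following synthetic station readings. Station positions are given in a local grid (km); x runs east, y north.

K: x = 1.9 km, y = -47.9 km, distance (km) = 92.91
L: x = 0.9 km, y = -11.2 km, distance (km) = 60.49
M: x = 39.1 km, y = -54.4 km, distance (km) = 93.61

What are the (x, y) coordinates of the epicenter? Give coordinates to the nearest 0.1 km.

Circle about each station: (x − 1.9)² + (y + 47.9)² = 92.91²; (x − 0.9)² + (y + 11.2)² = 60.49²; (x − 39.1)² + (y + 54.4)² = 93.61².
Subtracting pairs of circle equations eliminates x²+y² and gives linear equations (the radical axes):
-2.0 x + 73.4 y = 2801.46
74.4 x − 13.0 y = 2059.59
Solving the 2×2 system: x ≈ 34.5, y ≈ 39.1 km.
Check against K (with the unrounded x, y): √((x − 1.9)²+(y + 47.9)²) = 92.92 ≈ 92.91 km. ✓

(34.5, 39.1)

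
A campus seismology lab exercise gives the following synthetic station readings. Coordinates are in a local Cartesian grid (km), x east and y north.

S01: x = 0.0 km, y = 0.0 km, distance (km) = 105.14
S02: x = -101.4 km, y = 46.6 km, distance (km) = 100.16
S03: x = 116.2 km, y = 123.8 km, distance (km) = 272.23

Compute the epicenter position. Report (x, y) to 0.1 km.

-90.8 km east, -53.0 km north

Circle about each station: x² + y² = 105.14²; (x + 101.4)² + (y − 46.6)² = 100.16²; (x − 116.2)² + (y − 123.8)² = 272.23².
Subtracting pairs of circle equations eliminates x²+y² and gives linear equations (the radical axes):
-202.8 x + 93.2 y = 13475.91
232.4 x + 247.6 y = -34225.87
Solving the 2×2 system: x ≈ -90.8, y ≈ -53.0 km.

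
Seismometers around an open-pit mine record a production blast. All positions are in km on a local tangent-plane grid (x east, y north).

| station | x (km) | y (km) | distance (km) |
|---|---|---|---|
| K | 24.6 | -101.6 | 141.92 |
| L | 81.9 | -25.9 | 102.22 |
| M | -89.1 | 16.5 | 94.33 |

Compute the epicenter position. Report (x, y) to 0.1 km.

Circle about each station: (x − 24.6)² + (y + 101.6)² = 141.92²; (x − 81.9)² + (y + 25.9)² = 102.22²; (x + 89.1)² + (y − 16.5)² = 94.33².
Subtracting pairs of circle equations eliminates x²+y² and gives linear equations (the radical axes):
114.6 x + 151.4 y = 6143.06
-227.4 x + 236.2 y = 8526.48
Solving the 2×2 system: x ≈ 2.6, y ≈ 38.6 km.
Check against K (with the unrounded x, y): √((x − 24.6)²+(y + 101.6)²) = 141.92 ≈ 141.92 km. ✓

(2.6, 38.6)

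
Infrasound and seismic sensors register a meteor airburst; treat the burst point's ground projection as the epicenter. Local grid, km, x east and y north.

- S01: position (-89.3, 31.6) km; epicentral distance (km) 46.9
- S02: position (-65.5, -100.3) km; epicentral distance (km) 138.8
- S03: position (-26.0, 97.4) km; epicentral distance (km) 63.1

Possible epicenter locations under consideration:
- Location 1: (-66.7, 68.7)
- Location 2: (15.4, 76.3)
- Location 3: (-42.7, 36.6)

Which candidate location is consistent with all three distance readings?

For each candidate, compare |candidate − station| to the reported distance:
Location 1: residuals S01 3.5, S02 30.2, S03 13.3 → max 30.2 km
Location 2: residuals S01 66.9, S02 55.4, S03 16.6 → max 66.9 km
Location 3: residuals S01 0.0, S02 0.0, S03 0.0 → max 0.0 km
Only Location 3 has all residuals ≈ 0.

Location 3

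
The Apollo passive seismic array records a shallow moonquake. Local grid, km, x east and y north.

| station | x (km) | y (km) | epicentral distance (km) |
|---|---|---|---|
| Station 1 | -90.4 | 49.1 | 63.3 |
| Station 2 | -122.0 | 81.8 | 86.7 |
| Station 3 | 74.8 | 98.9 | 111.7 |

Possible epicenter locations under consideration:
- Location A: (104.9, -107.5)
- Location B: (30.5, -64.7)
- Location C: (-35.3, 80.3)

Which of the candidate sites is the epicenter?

For each candidate, compare |candidate − station| to the reported distance:
Location A: residuals Station 1 187.0, Station 2 208.8, Station 3 96.9 → max 208.8 km
Location B: residuals Station 1 102.7, Station 2 124.8, Station 3 57.8 → max 124.8 km
Location C: residuals Station 1 0.0, Station 2 0.0, Station 3 0.0 → max 0.0 km
Only Location C has all residuals ≈ 0.

Location C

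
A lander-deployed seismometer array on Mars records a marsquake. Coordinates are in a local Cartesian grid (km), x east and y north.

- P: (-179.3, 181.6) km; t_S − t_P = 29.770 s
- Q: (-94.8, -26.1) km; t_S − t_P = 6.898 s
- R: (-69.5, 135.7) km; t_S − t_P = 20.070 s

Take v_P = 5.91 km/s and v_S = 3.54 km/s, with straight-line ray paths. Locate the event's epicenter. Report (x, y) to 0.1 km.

Distance from S−P lag: d = Δt · v_P v_S / (v_P − v_S) = Δt · (5.91·3.54)/(5.91−3.54) ≈ 8.8276·Δt.
So d_P = 262.80, d_Q = 60.89, d_R = 177.17 km.
Circle about each station: (x + 179.3)² + (y − 181.6)² = 262.80²; (x + 94.8)² + (y + 26.1)² = 60.89²; (x + 69.5)² + (y − 135.7)² = 177.17².
Subtracting the P equation from the Q and R equations removes the quadratic terms:
169.0 x − 415.4 y = 9897.45
219.6 x − 91.8 y = -4207.68
Solving the 2×2 system: x ≈ -35.1, y ≈ -38.1 km.
Check against P (with the unrounded x, y): √((x + 179.3)²+(y − 181.6)²) = 262.80 ≈ 262.80 km. ✓

-35.1 km east, -38.1 km north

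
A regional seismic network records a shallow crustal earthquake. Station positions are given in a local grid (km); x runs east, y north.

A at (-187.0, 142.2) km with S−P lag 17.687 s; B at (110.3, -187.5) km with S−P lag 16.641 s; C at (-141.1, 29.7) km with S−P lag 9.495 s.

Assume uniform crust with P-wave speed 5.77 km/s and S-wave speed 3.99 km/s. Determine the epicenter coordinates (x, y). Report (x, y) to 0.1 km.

-31.4 km east, -25.5 km north

Distance from S−P lag: d = Δt · v_P v_S / (v_P − v_S) = Δt · (5.77·3.99)/(5.77−3.99) ≈ 12.9339·Δt.
So d_A = 228.76, d_B = 215.23, d_C = 122.81 km.
Circle about each station: (x + 187.0)² + (y − 142.2)² = 228.76²; (x − 110.3)² + (y + 187.5)² = 215.23²; (x + 141.1)² + (y − 29.7)² = 122.81².
Subtracting the A equation from the B and C equations removes the quadratic terms:
594.6 x − 659.4 y = -1860.32
91.8 x − 225.0 y = 2850.30
Solving the 2×2 system: x ≈ -31.4, y ≈ -25.5 km.
Check against A (with the unrounded x, y): √((x + 187.0)²+(y − 142.2)²) = 228.76 ≈ 228.76 km. ✓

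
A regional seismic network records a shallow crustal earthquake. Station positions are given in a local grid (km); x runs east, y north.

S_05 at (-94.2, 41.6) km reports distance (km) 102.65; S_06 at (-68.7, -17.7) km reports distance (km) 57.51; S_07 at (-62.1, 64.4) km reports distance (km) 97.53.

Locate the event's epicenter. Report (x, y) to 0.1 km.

-11.2 km east, -18.8 km north

Circle about each station: (x + 94.2)² + (y − 41.6)² = 102.65²; (x + 68.7)² + (y + 17.7)² = 57.51²; (x + 62.1)² + (y − 64.4)² = 97.53².
Subtracting the S_05 equation from the S_06 and S_07 equations removes the quadratic terms:
51.0 x − 118.6 y = 1658.40
64.2 x + 45.6 y = -1575.51
Solving the 2×2 system: x ≈ -11.2, y ≈ -18.8 km.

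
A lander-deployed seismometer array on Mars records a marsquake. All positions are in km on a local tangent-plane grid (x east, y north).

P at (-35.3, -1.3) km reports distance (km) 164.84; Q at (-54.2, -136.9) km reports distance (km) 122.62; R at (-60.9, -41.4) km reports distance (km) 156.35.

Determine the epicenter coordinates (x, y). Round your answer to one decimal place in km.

(68.2, -129.6)

Circle about each station: (x + 35.3)² + (y + 1.3)² = 164.84²; (x + 54.2)² + (y + 136.9)² = 122.62²; (x + 60.9)² + (y + 41.4)² = 156.35².
Subtracting the P equation from the Q and R equations removes the quadratic terms:
-37.8 x − 271.2 y = 32568.03
-51.2 x − 80.2 y = 6901.89
Solving the 2×2 system: x ≈ 68.2, y ≈ -129.6 km.
Check against P (with the unrounded x, y): √((x + 35.3)²+(y + 1.3)²) = 164.83 ≈ 164.84 km. ✓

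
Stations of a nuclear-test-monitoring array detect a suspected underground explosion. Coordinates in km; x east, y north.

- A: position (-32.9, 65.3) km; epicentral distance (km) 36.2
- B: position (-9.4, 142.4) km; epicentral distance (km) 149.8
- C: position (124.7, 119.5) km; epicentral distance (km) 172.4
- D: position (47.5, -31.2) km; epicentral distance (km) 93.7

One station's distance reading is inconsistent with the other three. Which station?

Solve using three stations at a time. Using A, C, D (subtract circle equations pairwise → linear system) gives (x, y) ≈ (-23.0, 30.5).
Distances from that point to each station vs reported:
  A: calculated 36.2 vs reported 36.2 → residual 0.0 km
  B: calculated 112.7 vs reported 149.8 → residual 37.1 km
  C: calculated 172.4 vs reported 172.4 → residual 0.0 km
  D: calculated 93.7 vs reported 93.7 → residual 0.0 km
A, C, D are mutually consistent (residuals ≈ 0); B is off by 37.1 km.

B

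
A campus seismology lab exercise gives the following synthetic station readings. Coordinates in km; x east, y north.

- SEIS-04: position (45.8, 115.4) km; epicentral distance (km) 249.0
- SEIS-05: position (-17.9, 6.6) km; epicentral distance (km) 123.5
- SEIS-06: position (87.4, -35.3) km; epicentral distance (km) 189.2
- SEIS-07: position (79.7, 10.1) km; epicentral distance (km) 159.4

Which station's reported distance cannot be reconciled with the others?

Solve using three stations at a time. Using SEIS-04, SEIS-05, SEIS-06 (subtract circle equations pairwise → linear system) gives (x, y) ≈ (-93.3, -91.0).
Distances from that point to each station vs reported:
  SEIS-04: calculated 248.9 vs reported 249.0 → residual 0.1 km
  SEIS-05: calculated 123.4 vs reported 123.5 → residual 0.1 km
  SEIS-06: calculated 189.1 vs reported 189.2 → residual 0.1 km
  SEIS-07: calculated 200.4 vs reported 159.4 → residual 41.0 km
SEIS-04, SEIS-05, SEIS-06 are mutually consistent (residuals ≈ 0); SEIS-07 is off by 41.0 km.

SEIS-07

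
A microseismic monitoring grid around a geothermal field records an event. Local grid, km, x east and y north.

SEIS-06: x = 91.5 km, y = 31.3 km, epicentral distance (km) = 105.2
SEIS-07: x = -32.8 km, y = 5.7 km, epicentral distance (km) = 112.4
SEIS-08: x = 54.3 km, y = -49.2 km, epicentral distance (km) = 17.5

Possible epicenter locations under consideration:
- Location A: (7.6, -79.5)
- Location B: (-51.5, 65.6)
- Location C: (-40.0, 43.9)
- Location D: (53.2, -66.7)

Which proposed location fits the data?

Location D

For each candidate, compare |candidate − station| to the reported distance:
Location A: residuals SEIS-06 33.8, SEIS-07 18.1, SEIS-08 38.2 → max 38.2 km
Location B: residuals SEIS-06 41.9, SEIS-07 49.6, SEIS-08 138.6 → max 138.6 km
Location C: residuals SEIS-06 26.9, SEIS-07 73.5, SEIS-08 115.0 → max 115.0 km
Location D: residuals SEIS-06 0.0, SEIS-07 0.0, SEIS-08 0.0 → max 0.0 km
Only Location D has all residuals ≈ 0.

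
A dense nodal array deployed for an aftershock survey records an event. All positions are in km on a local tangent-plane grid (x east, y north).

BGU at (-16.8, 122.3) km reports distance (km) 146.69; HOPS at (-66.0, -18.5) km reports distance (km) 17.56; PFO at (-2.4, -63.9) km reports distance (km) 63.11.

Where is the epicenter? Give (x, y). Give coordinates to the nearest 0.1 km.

-48.6 km east, -20.9 km north

Circle about each station: (x + 16.8)² + (y − 122.3)² = 146.69²; (x + 66.0)² + (y + 18.5)² = 17.56²; (x + 2.4)² + (y + 63.9)² = 63.11².
Subtracting the BGU equation from the HOPS and PFO equations removes the quadratic terms:
-98.4 x − 281.6 y = 10668.32
28.8 x − 372.4 y = 6384.52
Solving the 2×2 system: x ≈ -48.6, y ≈ -20.9 km.
Check against BGU (with the unrounded x, y): √((x + 16.8)²+(y − 122.3)²) = 146.69 ≈ 146.69 km. ✓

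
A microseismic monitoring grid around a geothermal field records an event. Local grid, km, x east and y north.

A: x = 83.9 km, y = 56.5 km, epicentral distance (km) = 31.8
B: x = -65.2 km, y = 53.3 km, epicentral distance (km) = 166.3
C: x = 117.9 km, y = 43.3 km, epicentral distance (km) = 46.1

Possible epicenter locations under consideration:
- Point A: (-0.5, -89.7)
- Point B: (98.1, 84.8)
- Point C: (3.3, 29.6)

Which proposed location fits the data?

Point B

For each candidate, compare |candidate − station| to the reported distance:
Point A: residuals A 137.0, B 9.3, C 132.0 → max 137.0 km
Point B: residuals A 0.1, B 0.0, C 0.1 → max 0.1 km
Point C: residuals A 53.2, B 93.8, C 69.3 → max 93.8 km
Only Point B has all residuals ≈ 0.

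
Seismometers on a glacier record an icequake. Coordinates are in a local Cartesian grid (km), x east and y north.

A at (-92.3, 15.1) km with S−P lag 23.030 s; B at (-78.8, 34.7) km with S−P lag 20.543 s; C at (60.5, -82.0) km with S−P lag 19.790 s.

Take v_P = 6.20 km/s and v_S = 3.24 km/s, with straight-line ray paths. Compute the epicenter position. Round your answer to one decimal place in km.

x ≈ 59.5 km, y ≈ 52.3 km

Distance from S−P lag: d = Δt · v_P v_S / (v_P − v_S) = Δt · (6.20·3.24)/(6.20−3.24) ≈ 6.7865·Δt.
So d_A = 156.29, d_B = 139.41, d_C = 134.30 km.
Circle about each station: (x + 92.3)² + (y − 15.1)² = 156.29²; (x + 78.8)² + (y − 34.7)² = 139.41²; (x − 60.5)² + (y + 82.0)² = 134.30².
Subtracting the A equation from the B and C equations removes the quadratic terms:
27.0 x + 39.2 y = 3657.65
305.6 x − 194.2 y = 8027.02
Solving the 2×2 system: x ≈ 59.5, y ≈ 52.3 km.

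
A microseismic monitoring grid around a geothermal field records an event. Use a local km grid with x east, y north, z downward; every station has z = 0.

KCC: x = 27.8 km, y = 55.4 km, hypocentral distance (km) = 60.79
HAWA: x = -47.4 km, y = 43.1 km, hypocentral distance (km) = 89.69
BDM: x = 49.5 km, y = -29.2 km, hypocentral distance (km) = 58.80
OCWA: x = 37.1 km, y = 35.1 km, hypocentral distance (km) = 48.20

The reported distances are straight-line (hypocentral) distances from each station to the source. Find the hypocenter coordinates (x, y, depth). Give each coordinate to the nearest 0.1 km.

Each station gives a sphere (x−x_i)² + (y−y_i)² + z² = d_i² (stations at z=0).
Subtracting the KCC sphere from HAWA and BDM: z² cancels, leaving linear equations in x and y:
-150.4 x − 24.6 y = -4086.50
43.4 x − 169.2 y = -301.13
Solving: x ≈ 25.797, y ≈ 8.397 km (keep extra digits for the depth step; rounded: 25.8, 8.4).
Then from the KCC sphere: z² = 60.79² − (x − 27.8)² − (y − 55.4)² with x = 25.797, y = 8.397, so z ≈ 38.498 ≈ 38.5 km.

x ≈ 25.8 km, y ≈ 8.4 km, depth ≈ 38.5 km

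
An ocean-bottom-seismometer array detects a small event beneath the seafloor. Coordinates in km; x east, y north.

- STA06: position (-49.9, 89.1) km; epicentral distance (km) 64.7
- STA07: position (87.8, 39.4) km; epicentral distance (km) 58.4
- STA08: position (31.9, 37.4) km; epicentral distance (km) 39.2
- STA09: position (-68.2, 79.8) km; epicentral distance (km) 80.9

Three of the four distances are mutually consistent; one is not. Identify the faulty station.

STA07

Solve using three stations at a time. Using STA06, STA08, STA09 (subtract circle equations pairwise → linear system) gives (x, y) ≈ (12.2, 71.1).
Distances from that point to each station vs reported:
  STA06: calculated 64.6 vs reported 64.7 → residual 0.1 km
  STA07: calculated 82.0 vs reported 58.4 → residual 23.6 km
  STA08: calculated 39.1 vs reported 39.2 → residual 0.1 km
  STA09: calculated 80.8 vs reported 80.9 → residual 0.1 km
STA06, STA08, STA09 are mutually consistent (residuals ≈ 0); STA07 is off by 23.6 km.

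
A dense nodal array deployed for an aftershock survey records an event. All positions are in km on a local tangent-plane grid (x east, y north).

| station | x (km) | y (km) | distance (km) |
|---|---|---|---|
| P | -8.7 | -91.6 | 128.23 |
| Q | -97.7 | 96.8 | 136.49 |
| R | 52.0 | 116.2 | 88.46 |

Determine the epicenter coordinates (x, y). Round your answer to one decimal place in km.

Circle about each station: (x + 8.7)² + (y + 91.6)² = 128.23²; (x + 97.7)² + (y − 96.8)² = 136.49²; (x − 52.0)² + (y − 116.2)² = 88.46².
Subtracting the P equation from the Q and R equations removes the quadratic terms:
-178.0 x + 376.8 y = 8262.69
121.4 x + 415.6 y = 16357.95
Solving the 2×2 system: x ≈ 22.8, y ≈ 32.7 km.
Check against P (with the unrounded x, y): √((x + 8.7)²+(y + 91.6)²) = 128.23 ≈ 128.23 km. ✓

22.8 km east, 32.7 km north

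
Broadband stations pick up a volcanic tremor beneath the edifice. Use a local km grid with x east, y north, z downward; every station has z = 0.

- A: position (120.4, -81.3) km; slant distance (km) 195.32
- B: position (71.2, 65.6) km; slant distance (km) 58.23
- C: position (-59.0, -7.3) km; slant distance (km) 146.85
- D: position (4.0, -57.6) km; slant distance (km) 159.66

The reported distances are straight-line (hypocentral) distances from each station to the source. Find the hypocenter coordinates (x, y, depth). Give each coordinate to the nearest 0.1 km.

Each station gives a sphere (x−x_i)² + (y−y_i)² + z² = d_i² (stations at z=0).
Subtracting the A sphere from B and C: z² cancels, leaving linear equations in x and y:
-98.4 x + 293.8 y = 23026.12
-358.8 x + 148.0 y = -986.58
Solving: x ≈ 40.700, y ≈ 92.005 km (keep extra digits for the depth step; rounded: 40.7, 92.0).
Then from the A sphere: z² = 195.32² − (x − 120.4)² − (y + 81.3)² with x = 40.700, y = 92.005, so z ≈ 41.990 ≈ 42.0 km.

x ≈ 40.7 km, y ≈ 92.0 km, depth ≈ 42.0 km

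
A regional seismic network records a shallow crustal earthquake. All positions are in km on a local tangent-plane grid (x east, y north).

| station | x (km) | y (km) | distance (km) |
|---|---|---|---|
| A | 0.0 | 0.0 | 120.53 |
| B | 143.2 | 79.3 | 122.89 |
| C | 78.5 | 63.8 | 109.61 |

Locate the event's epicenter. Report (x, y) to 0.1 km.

Circle about each station: x² + y² = 120.53²; (x − 143.2)² + (y − 79.3)² = 122.89²; (x − 78.5)² + (y − 63.8)² = 109.61².
Subtracting the A equation from the B and C equations removes the quadratic terms:
286.4 x + 158.6 y = 26220.26
157.0 x + 127.6 y = 12745.82
Solving the 2×2 system: x ≈ 113.7, y ≈ -40.0 km.
Check against A (with the unrounded x, y): √(x²+y²) = 120.56 ≈ 120.53 km. ✓

x ≈ 113.7 km, y ≈ -40.0 km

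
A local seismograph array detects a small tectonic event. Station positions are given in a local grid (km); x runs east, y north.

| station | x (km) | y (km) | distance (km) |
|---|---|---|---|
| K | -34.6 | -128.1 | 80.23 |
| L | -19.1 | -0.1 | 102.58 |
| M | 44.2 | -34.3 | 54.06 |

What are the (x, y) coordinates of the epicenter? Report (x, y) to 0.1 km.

Circle about each station: (x + 34.6)² + (y + 128.1)² = 80.23²; (x + 19.1)² + (y + 0.1)² = 102.58²; (x − 44.2)² + (y + 34.3)² = 54.06².
Subtracting the K equation from the L and M equations removes the quadratic terms:
31.0 x + 256.0 y = -21327.75
157.6 x + 187.6 y = -10962.27
Solving the 2×2 system: x ≈ 34.6, y ≈ -87.5 km.

x ≈ 34.6 km, y ≈ -87.5 km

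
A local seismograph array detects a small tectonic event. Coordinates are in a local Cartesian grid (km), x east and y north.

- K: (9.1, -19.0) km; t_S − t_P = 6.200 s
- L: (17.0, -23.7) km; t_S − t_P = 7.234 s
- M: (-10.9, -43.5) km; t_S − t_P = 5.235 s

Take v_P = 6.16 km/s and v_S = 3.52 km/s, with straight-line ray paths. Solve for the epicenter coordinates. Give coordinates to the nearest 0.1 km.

Distance from S−P lag: d = Δt · v_P v_S / (v_P − v_S) = Δt · (6.16·3.52)/(6.16−3.52) ≈ 8.2133·Δt.
So d_K = 50.92, d_L = 59.42, d_M = 43.00 km.
Circle about each station: (x − 9.1)² + (y + 19.0)² = 50.92²; (x − 17.0)² + (y + 23.7)² = 59.42²; (x + 10.9)² + (y + 43.5)² = 43.00².
Subtracting the K equation from the L and M equations removes the quadratic terms:
15.8 x − 9.4 y = -531.01
-40.0 x − 49.0 y = 2311.10
Solving the 2×2 system: x ≈ -41.5, y ≈ -13.3 km.
Check against K (with the unrounded x, y): √((x − 9.1)²+(y + 19.0)²) = 50.93 ≈ 50.92 km. ✓

(-41.5, -13.3)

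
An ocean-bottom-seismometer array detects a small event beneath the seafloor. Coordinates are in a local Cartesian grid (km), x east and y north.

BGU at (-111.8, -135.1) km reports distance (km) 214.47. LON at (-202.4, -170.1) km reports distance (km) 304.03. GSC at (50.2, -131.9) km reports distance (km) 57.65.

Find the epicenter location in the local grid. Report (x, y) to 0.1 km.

x ≈ 101.4 km, y ≈ -158.4 km

Circle about each station: (x + 111.8)² + (y + 135.1)² = 214.47²; (x + 202.4)² + (y + 170.1)² = 304.03²; (x − 50.2)² + (y + 131.9)² = 57.65².
Subtracting the BGU equation from the LON and GSC equations removes the quadratic terms:
-181.2 x − 70.0 y = -7288.34
324.0 x + 6.4 y = 31840.26
Solving the 2×2 system: x ≈ 101.4, y ≈ -158.4 km.
Check against BGU (with the unrounded x, y): √((x + 111.8)²+(y + 135.1)²) = 214.47 ≈ 214.47 km. ✓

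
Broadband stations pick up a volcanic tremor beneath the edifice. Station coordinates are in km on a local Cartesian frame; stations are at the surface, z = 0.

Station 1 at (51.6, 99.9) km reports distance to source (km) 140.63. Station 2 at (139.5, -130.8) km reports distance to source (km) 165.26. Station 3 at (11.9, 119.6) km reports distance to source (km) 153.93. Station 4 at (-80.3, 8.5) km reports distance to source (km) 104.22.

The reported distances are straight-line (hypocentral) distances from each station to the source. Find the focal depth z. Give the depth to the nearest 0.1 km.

depth ≈ 30.4 km

Each station gives a sphere (x−x_i)² + (y−y_i)² + z² = d_i² (stations at z=0).
Subtracting the Station 1 sphere from Station 2 and Station 3: z² cancels, leaving linear equations in x and y:
175.8 x − 461.4 y = 16392.25
-79.4 x + 39.4 y = -2114.45
Solving: x ≈ 11.100, y ≈ -31.298 km (keep extra digits for the depth step; rounded: 11.1, -31.3).
Then from the Station 1 sphere: z² = 140.63² − (x − 51.6)² − (y − 99.9)² with x = 11.100, y = -31.298, so z ≈ 30.391 ≈ 30.4 km.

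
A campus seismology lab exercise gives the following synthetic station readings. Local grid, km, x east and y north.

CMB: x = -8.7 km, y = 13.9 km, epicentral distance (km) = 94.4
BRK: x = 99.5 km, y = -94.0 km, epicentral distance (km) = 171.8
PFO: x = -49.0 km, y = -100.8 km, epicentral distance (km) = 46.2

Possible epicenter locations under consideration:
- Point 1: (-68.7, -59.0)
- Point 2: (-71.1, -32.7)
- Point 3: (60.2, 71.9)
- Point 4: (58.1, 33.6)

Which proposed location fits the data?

For each candidate, compare |candidate − station| to the reported distance:
Point 1: residuals CMB 0.0, BRK 0.0, PFO 0.0 → max 0.0 km
Point 2: residuals CMB 16.5, BRK 9.5, PFO 25.4 → max 25.4 km
Point 3: residuals CMB 4.3, BRK 1.3, PFO 158.1 → max 158.1 km
Point 4: residuals CMB 24.8, BRK 37.7, PFO 125.7 → max 125.7 km
Only Point 1 has all residuals ≈ 0.

Point 1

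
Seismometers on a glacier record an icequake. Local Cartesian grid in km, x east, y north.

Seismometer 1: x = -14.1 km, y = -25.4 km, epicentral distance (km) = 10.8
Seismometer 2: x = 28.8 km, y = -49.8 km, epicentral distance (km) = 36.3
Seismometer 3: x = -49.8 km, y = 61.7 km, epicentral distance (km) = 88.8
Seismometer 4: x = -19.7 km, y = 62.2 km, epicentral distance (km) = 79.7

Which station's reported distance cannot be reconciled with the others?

Seismometer 2

Solve using three stations at a time. Using Seismometer 1, Seismometer 3, Seismometer 4 (subtract circle equations pairwise → linear system) gives (x, y) ≈ (-8.0, -16.6).
Distances from that point to each station vs reported:
  Seismometer 1: calculated 10.7 vs reported 10.8 → residual 0.1 km
  Seismometer 2: calculated 49.5 vs reported 36.3 → residual 13.2 km
  Seismometer 3: calculated 88.8 vs reported 88.8 → residual 0.0 km
  Seismometer 4: calculated 79.7 vs reported 79.7 → residual 0.0 km
Seismometer 1, Seismometer 3, Seismometer 4 are mutually consistent (residuals ≈ 0); Seismometer 2 is off by 13.2 km.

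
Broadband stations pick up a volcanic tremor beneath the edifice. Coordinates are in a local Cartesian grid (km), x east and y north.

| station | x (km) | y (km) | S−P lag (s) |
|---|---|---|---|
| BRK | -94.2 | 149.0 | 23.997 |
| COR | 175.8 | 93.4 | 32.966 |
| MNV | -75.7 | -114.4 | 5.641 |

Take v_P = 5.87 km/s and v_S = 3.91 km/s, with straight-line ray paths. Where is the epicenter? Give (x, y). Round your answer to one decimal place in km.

Distance from S−P lag: d = Δt · v_P v_S / (v_P − v_S) = Δt · (5.87·3.91)/(5.87−3.91) ≈ 11.7101·Δt.
So d_BRK = 281.01, d_COR = 386.03, d_MNV = 66.06 km.
Circle about each station: (x + 94.2)² + (y − 149.0)² = 281.01²; (x − 175.8)² + (y − 93.4)² = 386.03²; (x + 75.7)² + (y + 114.4)² = 66.06².
Subtracting the BRK equation from the COR and MNV equations removes the quadratic terms:
540.0 x − 111.2 y = -61497.98
37.0 x − 526.8 y = 62345.91
Solving the 2×2 system: x ≈ -140.3, y ≈ -128.2 km.
Check against BRK (with the unrounded x, y): √((x + 94.2)²+(y − 149.0)²) = 281.01 ≈ 281.01 km. ✓

(-140.3, -128.2)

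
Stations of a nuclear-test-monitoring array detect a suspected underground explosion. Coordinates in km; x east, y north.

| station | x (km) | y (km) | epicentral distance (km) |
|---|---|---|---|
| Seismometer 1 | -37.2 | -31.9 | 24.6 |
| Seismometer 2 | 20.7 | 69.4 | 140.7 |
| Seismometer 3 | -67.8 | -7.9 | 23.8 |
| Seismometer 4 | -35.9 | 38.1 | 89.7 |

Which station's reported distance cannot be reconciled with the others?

Solve using three stations at a time. Using Seismometer 1, Seismometer 2, Seismometer 4 (subtract circle equations pairwise → linear system) gives (x, y) ≈ (-54.2, -49.7).
Distances from that point to each station vs reported:
  Seismometer 1: calculated 24.6 vs reported 24.6 → residual 0.0 km
  Seismometer 2: calculated 140.7 vs reported 140.7 → residual 0.0 km
  Seismometer 3: calculated 44.0 vs reported 23.8 → residual 20.2 km
  Seismometer 4: calculated 89.7 vs reported 89.7 → residual 0.0 km
Seismometer 1, Seismometer 2, Seismometer 4 are mutually consistent (residuals ≈ 0); Seismometer 3 is off by 20.2 km.

Seismometer 3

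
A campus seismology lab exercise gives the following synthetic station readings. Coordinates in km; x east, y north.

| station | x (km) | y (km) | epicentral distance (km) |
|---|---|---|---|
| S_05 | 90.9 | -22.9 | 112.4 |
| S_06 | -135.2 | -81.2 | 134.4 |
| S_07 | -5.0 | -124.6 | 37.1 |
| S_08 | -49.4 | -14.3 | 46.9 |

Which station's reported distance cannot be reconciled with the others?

Solve using three stations at a time. Using S_05, S_06, S_07 (subtract circle equations pairwise → linear system) gives (x, y) ≈ (-1.0, -87.7).
Distances from that point to each station vs reported:
  S_05: calculated 112.4 vs reported 112.4 → residual 0.0 km
  S_06: calculated 134.4 vs reported 134.4 → residual 0.0 km
  S_07: calculated 37.1 vs reported 37.1 → residual 0.0 km
  S_08: calculated 87.9 vs reported 46.9 → residual 41.0 km
S_05, S_06, S_07 are mutually consistent (residuals ≈ 0); S_08 is off by 41.0 km.

S_08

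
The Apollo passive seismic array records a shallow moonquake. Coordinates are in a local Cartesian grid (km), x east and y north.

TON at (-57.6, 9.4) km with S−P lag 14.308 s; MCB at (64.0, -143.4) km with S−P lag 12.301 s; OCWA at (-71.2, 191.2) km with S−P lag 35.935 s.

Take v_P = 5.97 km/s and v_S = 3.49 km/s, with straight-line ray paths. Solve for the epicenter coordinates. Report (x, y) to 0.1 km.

Distance from S−P lag: d = Δt · v_P v_S / (v_P − v_S) = Δt · (5.97·3.49)/(5.97−3.49) ≈ 8.4013·Δt.
So d_TON = 120.21, d_MCB = 103.34, d_OCWA = 301.90 km.
Circle about each station: (x + 57.6)² + (y − 9.4)² = 120.21²; (x − 64.0)² + (y + 143.4)² = 103.34²; (x + 71.2)² + (y − 191.2)² = 301.90².
Subtracting pairs of circle equations eliminates x²+y² and gives linear equations (the radical axes):
243.2 x − 305.6 y = 25024.73
-27.2 x + 363.6 y = -38472.41
Solving the 2×2 system: x ≈ -33.2, y ≈ -108.3 km.
Check against TON (with the unrounded x, y): √((x + 57.6)²+(y − 9.4)²) = 120.20 ≈ 120.21 km. ✓

(-33.2, -108.3)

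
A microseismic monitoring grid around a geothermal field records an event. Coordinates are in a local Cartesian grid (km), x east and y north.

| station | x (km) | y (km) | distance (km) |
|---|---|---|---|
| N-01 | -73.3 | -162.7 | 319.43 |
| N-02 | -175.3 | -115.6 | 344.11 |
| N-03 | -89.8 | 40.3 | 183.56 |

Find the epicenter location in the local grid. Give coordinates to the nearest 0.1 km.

x ≈ 75.6 km, y ≈ 119.9 km

Circle about each station: (x + 73.3)² + (y + 162.7)² = 319.43²; (x + 175.3)² + (y + 115.6)² = 344.11²; (x + 89.8)² + (y − 40.3)² = 183.56².
Subtracting pairs of circle equations eliminates x²+y² and gives linear equations (the radical axes):
-204.0 x + 94.2 y = -4126.90
-33.0 x + 406.0 y = 46185.20
Solving the 2×2 system: x ≈ 75.6, y ≈ 119.9 km.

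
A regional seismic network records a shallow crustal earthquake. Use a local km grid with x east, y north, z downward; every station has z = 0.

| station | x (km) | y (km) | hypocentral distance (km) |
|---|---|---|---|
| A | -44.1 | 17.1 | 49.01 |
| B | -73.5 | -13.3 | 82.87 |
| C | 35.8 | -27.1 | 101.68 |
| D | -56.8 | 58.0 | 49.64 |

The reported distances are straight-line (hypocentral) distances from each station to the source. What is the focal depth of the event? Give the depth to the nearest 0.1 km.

Each station gives a sphere (x−x_i)² + (y−y_i)² + z² = d_i² (stations at z=0).
Subtracting the A sphere from B and C: z² cancels, leaving linear equations in x and y:
-58.8 x − 60.8 y = -1123.54
159.8 x − 88.4 y = -8158.01
Solving: x ≈ -26.599, y ≈ 44.203 km (keep extra digits for the depth step; rounded: -26.6, 44.2).
Then from the A sphere: z² = 49.01² − (x + 44.1)² − (y − 17.1)² with x = -26.599, y = 44.203, so z ≈ 36.893 ≈ 36.9 km.

z ≈ 36.9 km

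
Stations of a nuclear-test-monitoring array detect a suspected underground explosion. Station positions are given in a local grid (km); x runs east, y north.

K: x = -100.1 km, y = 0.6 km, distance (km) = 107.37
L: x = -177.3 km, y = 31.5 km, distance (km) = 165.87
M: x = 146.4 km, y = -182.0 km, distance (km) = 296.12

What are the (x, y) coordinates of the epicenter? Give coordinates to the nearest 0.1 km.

x ≈ -15.1 km, y ≈ 66.2 km

Circle about each station: (x + 100.1)² + (y − 0.6)² = 107.37²; (x + 177.3)² + (y − 31.5)² = 165.87²; (x − 146.4)² + (y + 182.0)² = 296.12².
Subtracting the K equation from the L and M equations removes the quadratic terms:
-154.4 x + 61.8 y = 6422.63
493.0 x − 365.2 y = -31622.15
Solving the 2×2 system: x ≈ -15.1, y ≈ 66.2 km.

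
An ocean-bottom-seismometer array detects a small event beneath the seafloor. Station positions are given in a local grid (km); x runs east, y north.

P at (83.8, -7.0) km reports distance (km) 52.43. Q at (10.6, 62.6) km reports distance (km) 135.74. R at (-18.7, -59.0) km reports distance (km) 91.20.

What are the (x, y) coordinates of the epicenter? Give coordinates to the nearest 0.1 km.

(72.5, -58.2)

Circle about each station: (x − 83.8)² + (y + 7.0)² = 52.43²; (x − 10.6)² + (y − 62.6)² = 135.74²; (x + 18.7)² + (y + 59.0)² = 91.20².
Subtracting the P equation from the Q and R equations removes the quadratic terms:
-146.4 x + 139.2 y = -18716.76
-205.0 x − 104.0 y = -8809.29
Solving the 2×2 system: x ≈ 72.5, y ≈ -58.2 km.
Check against P (with the unrounded x, y): √((x − 83.8)²+(y + 7.0)²) = 52.44 ≈ 52.43 km. ✓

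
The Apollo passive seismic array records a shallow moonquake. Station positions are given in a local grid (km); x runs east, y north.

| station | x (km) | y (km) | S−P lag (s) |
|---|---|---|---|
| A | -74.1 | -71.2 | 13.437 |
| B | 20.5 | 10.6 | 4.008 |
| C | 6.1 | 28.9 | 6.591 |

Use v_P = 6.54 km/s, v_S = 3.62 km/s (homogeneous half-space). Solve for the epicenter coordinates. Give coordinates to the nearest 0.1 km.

(23.0, -21.8)

Distance from S−P lag: d = Δt · v_P v_S / (v_P − v_S) = Δt · (6.54·3.62)/(6.54−3.62) ≈ 8.1078·Δt.
So d_A = 108.94, d_B = 32.50, d_C = 53.44 km.
Circle about each station: (x + 74.1)² + (y + 71.2)² = 108.94²; (x − 20.5)² + (y − 10.6)² = 32.50²; (x − 6.1)² + (y − 28.9)² = 53.44².
Subtracting the A equation from the B and C equations removes the quadratic terms:
189.2 x + 163.6 y = 784.03
160.4 x + 200.2 y = -675.74
Solving the 2×2 system: x ≈ 23.0, y ≈ -21.8 km.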